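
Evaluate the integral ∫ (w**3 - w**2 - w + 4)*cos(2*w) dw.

w**3*sin(2*w)/2 - w**2*sin(2*w)/2 + 3*w**2*cos(2*w)/4 - 5*w*sin(2*w)/4 - w*cos(2*w)/2 + 9*sin(2*w)/4 - 5*cos(2*w)/8 + C

Use integration by parts with u = w**3 - w**2 - w + 4, dv = cos(2*w) dw, so v = sin(2*w)/2.
Apply parts 3 times (tabular method): alternate signs, differentiate u down to 0, integrate dv up.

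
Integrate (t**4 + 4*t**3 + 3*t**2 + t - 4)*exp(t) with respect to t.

Use integration by parts with u = t**4 + 4*t**3 + 3*t**2 + t - 4, dv = exp(t) dt, so v = exp(t).
Apply parts 4 times (tabular method): alternate signs, differentiate u down to 0, integrate dv up.

(t**4 + 3*t**2 - 5*t + 1)*exp(t) + C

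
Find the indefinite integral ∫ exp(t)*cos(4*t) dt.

4*exp(t)*sin(4*t)/17 + exp(t)*cos(4*t)/17 + C

Let I denote the integral. Integrate by parts with u = cos(4*t), dv = exp(t) dt, so v = exp(t): I = exp(t)*cos(4*t) + 4·∫ exp(t)*sin(4*t) dt.
Apply parts again with u = sin(4*t), dv = exp(t) dt: ∫ exp(t)*sin(4*t) dt = exp(t)*sin(4*t) − 4·I. Substituting back brings back I: I = 4*exp(t)*sin(4*t) + exp(t)*cos(4*t) − 16·I.
Solving for I: (1 + 16)·I equals the remaining terms, so I = (1/17)·(4*exp(t)*sin(4*t) + exp(t)*cos(4*t)).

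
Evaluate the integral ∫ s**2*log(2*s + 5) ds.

s**3*log(2*s + 5)/3 - s**3/9 + 5*s**2/12 - 25*s/12 + 125*log(2*s + 5)/24 + C

Use integration by parts with u = log(2*s + 5), dv = s**2 ds.
Then du = 2/(2*s + 5) ds and v = s**3/3.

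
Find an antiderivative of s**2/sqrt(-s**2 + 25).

-s*sqrt(-s**2 + 25)/2 + 25*asin(s/5)/2 + C

Substitute s = 5·sin(θ), so ds = 5·cos(θ) dθ and the radical becomes sqrt(-s**2 + 25) = 5·cos(θ) by the Pythagorean identity.
Integrate the resulting trig expression in θ, then back-substitute θ = asin(s/5), sin(θ) = s/5, cos(θ) = sqrt(-s**2 + 25)/5 (absorbing any constant into C).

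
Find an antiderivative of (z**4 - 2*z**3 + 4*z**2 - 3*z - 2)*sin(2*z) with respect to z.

Use integration by parts with u = z**4 - 2*z**3 + 4*z**2 - 3*z - 2, dv = sin(2*z) dz, so v = -cos(2*z)/2.
Apply parts 4 times (tabular method): alternate signs, differentiate u down to 0, integrate dv up.

-z**4*cos(2*z)/2 + z**3*sin(2*z) + z**3*cos(2*z) - 3*z**2*sin(2*z)/2 - z**2*cos(2*z)/2 + z*sin(2*z)/2 + 5*cos(2*z)/4 + C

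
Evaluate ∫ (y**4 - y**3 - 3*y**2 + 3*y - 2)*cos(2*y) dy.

y**4*sin(2*y)/2 - y**3*sin(2*y)/2 + y**3*cos(2*y) - 3*y**2*sin(2*y) - 3*y**2*cos(2*y)/4 + 9*y*sin(2*y)/4 - 3*y*cos(2*y) + sin(2*y)/2 + 9*cos(2*y)/8 + C

Use integration by parts with u = y**4 - y**3 - 3*y**2 + 3*y - 2, dv = cos(2*y) dy, so v = sin(2*y)/2.
Apply parts 4 times (tabular method): alternate signs, differentiate u down to 0, integrate dv up.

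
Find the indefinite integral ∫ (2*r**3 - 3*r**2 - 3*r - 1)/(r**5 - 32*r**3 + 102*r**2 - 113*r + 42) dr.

17*log(r - 3)/40 + log(r - 2)/3 - 79*log(r - 1)/128 - 271*log(r + 7)/1920 + 5/(16*r - 16) + C

Factor the denominator: (r - 3)*(r - 2)*(r - 1)**2*(r + 7).
Partial-fraction decomposition: -271/(1920*(r + 7)) - 79/(128*(r - 1)) - 5/(16*(r - 1)**2) + 1/(3*(r - 2)) + 17/(40*(r - 3)).
Integrate each term; A/(r−a) gives A·log|r−a|; A/(r−a)² gives −A/(r−a).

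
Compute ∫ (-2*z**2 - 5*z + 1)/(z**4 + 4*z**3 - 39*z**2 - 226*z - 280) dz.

Factor the denominator: (z - 7)*(z + 2)*(z + 4)*(z + 5).
Partial-fraction decomposition: 2/(3*(z + 5)) - 1/(2*(z + 4)) - 1/(18*(z + 2)) - 1/(9*(z - 7)).
Integrate each term: A/(z−a) contributes A·log|z−a|.

-log(z - 7)/9 - log(z + 2)/18 - log(z + 4)/2 + 2*log(z + 5)/3 + C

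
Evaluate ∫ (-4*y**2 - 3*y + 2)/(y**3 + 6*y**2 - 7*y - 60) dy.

-43*log(y - 3)/56 + 50*log(y + 4)/7 - 83*log(y + 5)/8 + C

Factor the denominator: (y - 3)*(y + 4)*(y + 5).
Partial-fraction decomposition: -83/(8*(y + 5)) + 50/(7*(y + 4)) - 43/(56*(y - 3)).
Integrate each term: A/(y−a) contributes A·log|y−a|.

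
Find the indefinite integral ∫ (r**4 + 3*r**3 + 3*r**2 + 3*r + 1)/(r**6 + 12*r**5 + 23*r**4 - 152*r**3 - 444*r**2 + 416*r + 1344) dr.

199*log(r - 3)/2450 - 59*log(r - 2)/1296 - log(r + 2)/400 + 1783*log(r + 4)/5292 - 1499*log(r + 7)/4050 + 101/(252*r + 1008) + C

Factor the denominator: (r - 3)*(r - 2)*(r + 2)*(r + 4)**2*(r + 7).
Partial-fraction decomposition: -1499/(4050*(r + 7)) + 1783/(5292*(r + 4)) - 101/(252*(r + 4)**2) - 1/(400*(r + 2)) - 59/(1296*(r - 2)) + 199/(2450*(r - 3)).
Integrate each term; A/(r−a) gives A·log|r−a|; A/(r−a)² gives −A/(r−a).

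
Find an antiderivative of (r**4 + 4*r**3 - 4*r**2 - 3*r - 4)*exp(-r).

(-r**4 - 8*r**3 - 20*r**2 - 37*r - 33)*exp(-r) + C

Use integration by parts with u = r**4 + 4*r**3 - 4*r**2 - 3*r - 4, dv = exp(-r) dr, so v = -exp(-r).
Apply parts 4 times (tabular method): alternate signs, differentiate u down to 0, integrate dv up.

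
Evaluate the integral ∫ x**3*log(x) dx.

x**4*log(x)/4 - x**4/16 + C

Use integration by parts with u = log(x), dv = x**3 dx.
Then du = 1/x dx and v = x**4/4.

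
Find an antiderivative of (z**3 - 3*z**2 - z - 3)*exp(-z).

(-z**3 + z + 4)*exp(-z) + C

Use integration by parts with u = z**3 - 3*z**2 - z - 3, dv = exp(-z) dz, so v = -exp(-z).
Apply parts 3 times (tabular method): alternate signs, differentiate u down to 0, integrate dv up.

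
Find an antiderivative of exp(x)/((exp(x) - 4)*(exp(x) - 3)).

log(exp(x) - 4) - log(exp(x) - 3) + C

Let u = e^x, du = e^x dx.
The integral becomes ∫ du/((u-4)(u-3)); decompose into partial fractions.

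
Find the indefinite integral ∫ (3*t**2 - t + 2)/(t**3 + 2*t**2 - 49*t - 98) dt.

71*log(t - 7)/63 - 16*log(t + 2)/45 + 78*log(t + 7)/35 + C

Factor the denominator: (t - 7)*(t + 2)*(t + 7).
Partial-fraction decomposition: 78/(35*(t + 7)) - 16/(45*(t + 2)) + 71/(63*(t - 7)).
Integrate each term: A/(t−a) contributes A·log|t−a|.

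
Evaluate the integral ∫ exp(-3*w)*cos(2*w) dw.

2*exp(-3*w)*sin(2*w)/13 - 3*exp(-3*w)*cos(2*w)/13 + C

Let I denote the integral. Integrate by parts with u = cos(2*w), dv = exp(-3*w) dw, so v = -exp(-3*w)/3: I = -exp(-3*w)*cos(2*w)/3 − (2/3)·∫ exp(-3*w)*sin(2*w) dw.
Apply parts again with u = sin(2*w), dv = exp(-3*w) dw: ∫ exp(-3*w)*sin(2*w) dw = -exp(-3*w)*sin(2*w)/3 + (2/3)·I. Substituting back brings back I: I = 2*exp(-3*w)*sin(2*w)/9 - exp(-3*w)*cos(2*w)/3 − (4/9)·I.
Solving for I: (1 + 4/9)·I equals the remaining terms, so I = (9/13)·(2*exp(-3*w)*sin(2*w)/9 - exp(-3*w)*cos(2*w)/3).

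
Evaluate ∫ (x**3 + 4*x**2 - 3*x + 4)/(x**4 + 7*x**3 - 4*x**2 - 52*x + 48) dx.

Factor the denominator: (x - 2)*(x - 1)*(x + 4)*(x + 6).
Partial-fraction decomposition: 25/(56*(x + 6)) + 4/(15*(x + 4)) - 6/(35*(x - 1)) + 11/(24*(x - 2)).
Integrate each term: A/(x−a) contributes A·log|x−a|.

11*log(x - 2)/24 - 6*log(x - 1)/35 + 4*log(x + 4)/15 + 25*log(x + 6)/56 + C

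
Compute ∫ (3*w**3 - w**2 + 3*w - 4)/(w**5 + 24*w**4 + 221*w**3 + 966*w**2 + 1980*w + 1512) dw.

Factor the denominator: (w + 2)*(w + 3)*(w + 6)**2*(w + 7).
Partial-fraction decomposition: -1103/(20*(w + 7)) + 3799/(72*(w + 6)) - 353/(6*(w + 6)**2) + 103/(36*(w + 3)) - 19/(40*(w + 2)).
Integrate each term; A/(w−a) gives A·log|w−a|; A/(w−a)² gives −A/(w−a).

-19*log(w + 2)/40 + 103*log(w + 3)/36 + 3799*log(w + 6)/72 - 1103*log(w + 7)/20 + 353/(6*w + 36) + C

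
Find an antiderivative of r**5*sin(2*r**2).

-r**4*cos(2*r**2)/4 + r**2*sin(2*r**2)/4 + cos(2*r**2)/8 + C

Let u = r², du = 2r dr; rewrite as (1/2)∫ u^2·sin(2u) du.
Now integrate by parts 2 times.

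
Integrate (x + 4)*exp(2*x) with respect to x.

(2*x + 7)*exp(2*x)/4 + C

Use integration by parts with u = x + 4, dv = exp(2*x) dx, so v = exp(2*x)/2.
Apply parts 1 times (tabular method): alternate signs, differentiate u down to 0, integrate dv up.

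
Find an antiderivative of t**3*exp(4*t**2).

(4*t**2 - 1)*exp(4*t**2)/32 + C

Let u = t², du = 2t dt; rewrite as (1/2)∫ u^1·exp(4u) du.
Now integrate by parts 1 time.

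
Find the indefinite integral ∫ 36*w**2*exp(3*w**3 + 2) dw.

Let u = 3*w**3 + 2, so du = (9*w**2) dw.
Rewriting, the integral becomes 4·∫ e^u du = 4·e^u.
Substituting back, u = 3*w**3 + 2.

4*exp(3*w**3 + 2) + C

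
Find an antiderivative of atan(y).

y*atan(y) - log(y**2 + 1)/2 + C

Use integration by parts with u = arctan(y), dv = dy.
Then du = 1/(y**2 + 1) dy.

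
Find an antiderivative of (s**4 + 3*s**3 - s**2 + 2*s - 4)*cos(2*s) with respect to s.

Use integration by parts with u = s**4 + 3*s**3 - s**2 + 2*s - 4, dv = cos(2*s) ds, so v = sin(2*s)/2.
Apply parts 4 times (tabular method): alternate signs, differentiate u down to 0, integrate dv up.

s**4*sin(2*s)/2 + 3*s**3*sin(2*s)/2 + s**3*cos(2*s) - 2*s**2*sin(2*s) + 9*s**2*cos(2*s)/4 - 5*s*sin(2*s)/4 - 2*s*cos(2*s) - sin(2*s) - 5*cos(2*s)/8 + C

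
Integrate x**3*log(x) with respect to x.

Use integration by parts with u = log(x), dv = x**3 dx.
Then du = 1/x dx and v = x**4/4.

x**4*log(x)/4 - x**4/16 + C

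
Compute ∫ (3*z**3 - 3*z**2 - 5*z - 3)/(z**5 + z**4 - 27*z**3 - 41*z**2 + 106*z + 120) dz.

Factor the denominator: (z - 5)*(z - 2)*(z + 1)*(z + 3)*(z + 4).
Partial-fraction decomposition: -223/(162*(z + 4)) + 6/(5*(z + 3)) - 1/(27*(z + 1)) + 1/(270*(z - 2)) + 17/(81*(z - 5)).
Integrate each term: A/(z−a) contributes A·log|z−a|.

17*log(z - 5)/81 + log(z - 2)/270 - log(z + 1)/27 + 6*log(z + 3)/5 - 223*log(z + 4)/162 + C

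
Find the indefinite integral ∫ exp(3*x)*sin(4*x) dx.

Let I denote the integral. Integrate by parts with u = sin(4*x), dv = exp(3*x) dx, so v = exp(3*x)/3: I = exp(3*x)*sin(4*x)/3 − (4/3)·∫ exp(3*x)*cos(4*x) dx.
Apply parts again with u = cos(4*x), dv = exp(3*x) dx: ∫ exp(3*x)*cos(4*x) dx = exp(3*x)*cos(4*x)/3 + (4/3)·I. Substituting back brings back I: I = exp(3*x)*sin(4*x)/3 - 4*exp(3*x)*cos(4*x)/9 − (16/9)·I.
Solving for I: (1 + 16/9)·I equals the remaining terms, so I = (9/25)·(exp(3*x)*sin(4*x)/3 - 4*exp(3*x)*cos(4*x)/9).

3*exp(3*x)*sin(4*x)/25 - 4*exp(3*x)*cos(4*x)/25 + C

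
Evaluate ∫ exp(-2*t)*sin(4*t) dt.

-exp(-2*t)*sin(4*t)/10 - exp(-2*t)*cos(4*t)/5 + C

Let I denote the integral. Integrate by parts with u = sin(4*t), dv = exp(-2*t) dt, so v = -exp(-2*t)/2: I = -exp(-2*t)*sin(4*t)/2 + 2·∫ exp(-2*t)*cos(4*t) dt.
Apply parts again with u = cos(4*t), dv = exp(-2*t) dt: ∫ exp(-2*t)*cos(4*t) dt = -exp(-2*t)*cos(4*t)/2 − 2·I. Substituting back brings back I: I = -exp(-2*t)*sin(4*t)/2 - exp(-2*t)*cos(4*t) − 4·I.
Solving for I: (1 + 4)·I equals the remaining terms, so I = (1/5)·(-exp(-2*t)*sin(4*t)/2 - exp(-2*t)*cos(4*t)).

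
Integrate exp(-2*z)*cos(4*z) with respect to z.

exp(-2*z)*sin(4*z)/5 - exp(-2*z)*cos(4*z)/10 + C

Let I denote the integral. Integrate by parts with u = cos(4*z), dv = exp(-2*z) dz, so v = -exp(-2*z)/2: I = -exp(-2*z)*cos(4*z)/2 − 2·∫ exp(-2*z)*sin(4*z) dz.
Apply parts again with u = sin(4*z), dv = exp(-2*z) dz: ∫ exp(-2*z)*sin(4*z) dz = -exp(-2*z)*sin(4*z)/2 + 2·I. Substituting back brings back I: I = exp(-2*z)*sin(4*z) - exp(-2*z)*cos(4*z)/2 − 4·I.
Solving for I: (1 + 4)·I equals the remaining terms, so I = (1/5)·(exp(-2*z)*sin(4*z) - exp(-2*z)*cos(4*z)/2).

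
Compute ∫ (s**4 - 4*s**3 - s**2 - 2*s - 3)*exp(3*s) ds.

(27*s**4 - 144*s**3 + 117*s**2 - 132*s - 37)*exp(3*s)/81 + C

Use integration by parts with u = s**4 - 4*s**3 - s**2 - 2*s - 3, dv = exp(3*s) ds, so v = exp(3*s)/3.
Apply parts 4 times (tabular method): alternate signs, differentiate u down to 0, integrate dv up.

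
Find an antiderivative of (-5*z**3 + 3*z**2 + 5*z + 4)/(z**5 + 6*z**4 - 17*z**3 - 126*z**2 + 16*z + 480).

Factor the denominator: (z - 4)*(z - 2)*(z + 3)*(z + 4)*(z + 5).
Partial-fraction decomposition: 97/(18*(z + 5)) - 22/(3*(z + 4)) + 151/(70*(z + 3)) + 1/(30*(z - 2)) - 31/(126*(z - 4)).
Integrate each term: A/(z−a) contributes A·log|z−a|.

-31*log(z - 4)/126 + log(z - 2)/30 + 151*log(z + 3)/70 - 22*log(z + 4)/3 + 97*log(z + 5)/18 + C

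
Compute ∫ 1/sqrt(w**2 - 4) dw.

Substitute w = 2·sec(θ), so dw = 2·sec(θ)*tan(θ) dθ and the radical becomes sqrt(w**2 - 4) = 2·tan(θ) by the Pythagorean identity.
Integrate the resulting trig expression in θ, then back-substitute sec(θ) = w/2, tan(θ) = sqrt(w**2 - 4)/2 (absorbing any constant into C).

log(w + sqrt(w**2 - 4)) + C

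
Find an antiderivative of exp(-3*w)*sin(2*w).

Let I denote the integral. Integrate by parts with u = sin(2*w), dv = exp(-3*w) dw, so v = -exp(-3*w)/3: I = -exp(-3*w)*sin(2*w)/3 + (2/3)·∫ exp(-3*w)*cos(2*w) dw.
Apply parts again with u = cos(2*w), dv = exp(-3*w) dw: ∫ exp(-3*w)*cos(2*w) dw = -exp(-3*w)*cos(2*w)/3 − (2/3)·I. Substituting back brings back I: I = -exp(-3*w)*sin(2*w)/3 - 2*exp(-3*w)*cos(2*w)/9 − (4/9)·I.
Solving for I: (1 + 4/9)·I equals the remaining terms, so I = (9/13)·(-exp(-3*w)*sin(2*w)/3 - 2*exp(-3*w)*cos(2*w)/9).

-3*exp(-3*w)*sin(2*w)/13 - 2*exp(-3*w)*cos(2*w)/13 + C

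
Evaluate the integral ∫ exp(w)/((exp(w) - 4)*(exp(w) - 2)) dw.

log(exp(w) - 4)/2 - log(exp(w) - 2)/2 + C

Let u = e^w, du = e^w dw.
The integral becomes ∫ du/((u-4)(u-2)); decompose into partial fractions.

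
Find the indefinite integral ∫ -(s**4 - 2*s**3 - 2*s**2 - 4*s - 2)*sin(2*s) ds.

s**4*cos(2*s)/2 - s**3*sin(2*s) - s**3*cos(2*s) + 3*s**2*sin(2*s)/2 - 5*s**2*cos(2*s)/2 + 5*s*sin(2*s)/2 - s*cos(2*s)/2 + sin(2*s)/4 + cos(2*s)/4 + C

Use integration by parts with u = s**4 - 2*s**3 - 2*s**2 - 4*s - 2, dv = -sin(2*s) ds, so v = cos(2*s)/2.
Apply parts 4 times (tabular method): alternate signs, differentiate u down to 0, integrate dv up.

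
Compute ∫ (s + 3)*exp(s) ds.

Use integration by parts with u = s + 3, dv = exp(s) ds, so v = exp(s).
Apply parts 1 times (tabular method): alternate signs, differentiate u down to 0, integrate dv up.

(s + 2)*exp(s) + C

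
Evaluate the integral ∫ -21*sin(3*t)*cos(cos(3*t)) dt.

7*sin(cos(3*t)) + C

Let u = cos(3*t), so du = (-3*sin(3*t)) dt.
Rewriting, the integral becomes 7·∫ cos(u) du = 7·sin(u).
Substituting back, u = cos(3*t).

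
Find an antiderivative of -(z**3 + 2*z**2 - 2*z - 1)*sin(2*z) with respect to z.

z**3*cos(2*z)/2 - 3*z**2*sin(2*z)/4 + z**2*cos(2*z) - z*sin(2*z) - 7*z*cos(2*z)/4 + 7*sin(2*z)/8 - cos(2*z) + C

Use integration by parts with u = z**3 + 2*z**2 - 2*z - 1, dv = -sin(2*z) dz, so v = cos(2*z)/2.
Apply parts 3 times (tabular method): alternate signs, differentiate u down to 0, integrate dv up.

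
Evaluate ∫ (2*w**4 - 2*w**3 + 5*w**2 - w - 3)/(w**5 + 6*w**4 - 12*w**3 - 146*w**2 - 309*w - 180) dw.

1117*log(w - 5)/3456 - 7*log(w + 1)/72 - 3191*log(w + 3)/128 + 721*log(w + 4)/27 - 261/(16*w + 48) + C

Factor the denominator: (w - 5)*(w + 1)*(w + 3)**2*(w + 4).
Partial-fraction decomposition: 721/(27*(w + 4)) - 3191/(128*(w + 3)) + 261/(16*(w + 3)**2) - 7/(72*(w + 1)) + 1117/(3456*(w - 5)).
Integrate each term; A/(w−a) gives A·log|w−a|; A/(w−a)² gives −A/(w−a).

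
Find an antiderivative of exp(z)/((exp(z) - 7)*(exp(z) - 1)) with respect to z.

log(exp(z) - 7)/6 - log(exp(z) - 1)/6 + C

Let u = e^z, du = e^z dz.
The integral becomes ∫ du/((u-7)(u-1)); decompose into partial fractions.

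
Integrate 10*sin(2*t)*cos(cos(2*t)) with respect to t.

Let u = cos(2*t), so du = (-2*sin(2*t)) dt.
Rewriting, the integral becomes -5·∫ cos(u) du = -5·sin(u).
Substituting back, u = cos(2*t).

-5*sin(cos(2*t)) + C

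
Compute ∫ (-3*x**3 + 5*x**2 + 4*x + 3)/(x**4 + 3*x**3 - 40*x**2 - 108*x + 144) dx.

Factor the denominator: (x - 6)*(x - 1)*(x + 4)*(x + 6).
Partial-fraction decomposition: -269/(56*(x + 6)) + 259/(100*(x + 4)) - 9/(175*(x - 1)) - 147/(200*(x - 6)).
Integrate each term: A/(x−a) contributes A·log|x−a|.

-147*log(x - 6)/200 - 9*log(x - 1)/175 + 259*log(x + 4)/100 - 269*log(x + 6)/56 + C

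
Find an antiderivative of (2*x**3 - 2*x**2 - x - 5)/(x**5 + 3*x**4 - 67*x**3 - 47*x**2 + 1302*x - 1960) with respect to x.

95*log(x - 5)/216 - 87*log(x - 4)/242 + log(x - 2)/486 - 19375*log(x + 7)/235224 - 391/(594*x + 4158) + C

Factor the denominator: (x - 5)*(x - 4)*(x - 2)*(x + 7)**2.
Partial-fraction decomposition: -19375/(235224*(x + 7)) + 391/(594*(x + 7)**2) + 1/(486*(x - 2)) - 87/(242*(x - 4)) + 95/(216*(x - 5)).
Integrate each term; A/(x−a) gives A·log|x−a|; A/(x−a)² gives −A/(x−a).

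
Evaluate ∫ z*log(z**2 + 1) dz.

z**2*log(z**2 + 1)/2 - z**2/2 + log(z**2 + 1)/2 + C

Let u = z**2 + 1, so du = (2*z) dz.
The integral becomes (1/2)·∫ log(u) du; integrate by parts with u′=log(u), dv′=du.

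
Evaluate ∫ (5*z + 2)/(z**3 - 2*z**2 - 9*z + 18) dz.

Factor the denominator: (z - 3)*(z - 2)*(z + 3).
Partial-fraction decomposition: -13/(30*(z + 3)) - 12/(5*(z - 2)) + 17/(6*(z - 3)).
Integrate each term: A/(z−a) contributes A·log|z−a|.

17*log(z - 3)/6 - 12*log(z - 2)/5 - 13*log(z + 3)/30 + C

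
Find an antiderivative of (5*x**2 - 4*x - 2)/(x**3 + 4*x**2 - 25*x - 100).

Factor the denominator: (x - 5)*(x + 4)*(x + 5).
Partial-fraction decomposition: 143/(10*(x + 5)) - 94/(9*(x + 4)) + 103/(90*(x - 5)).
Integrate each term: A/(x−a) contributes A·log|x−a|.

103*log(x - 5)/90 - 94*log(x + 4)/9 + 143*log(x + 5)/10 + C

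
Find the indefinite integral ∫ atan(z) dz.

z*atan(z) - log(z**2 + 1)/2 + C

Use integration by parts with u = arctan(z), dv = dz.
Then du = 1/(z**2 + 1) dz.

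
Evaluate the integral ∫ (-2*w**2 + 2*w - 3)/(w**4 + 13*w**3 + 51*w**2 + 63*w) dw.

-log(w)/21 - 47*log(w + 3)/48 + 115*log(w + 7)/112 - 9/(4*w + 12) + C

Factor the denominator: w*(w + 3)**2*(w + 7).
Partial-fraction decomposition: 115/(112*(w + 7)) - 47/(48*(w + 3)) + 9/(4*(w + 3)**2) - 1/(21*w).
Integrate each term; A/(w−a) gives A·log|w−a|; A/(w−a)² gives −A/(w−a).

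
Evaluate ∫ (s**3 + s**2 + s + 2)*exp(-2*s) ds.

Use integration by parts with u = s**3 + s**2 + s + 2, dv = exp(-2*s) ds, so v = -exp(-2*s)/2.
Apply parts 3 times (tabular method): alternate signs, differentiate u down to 0, integrate dv up.

(-4*s**3 - 10*s**2 - 14*s - 15)*exp(-2*s)/8 + C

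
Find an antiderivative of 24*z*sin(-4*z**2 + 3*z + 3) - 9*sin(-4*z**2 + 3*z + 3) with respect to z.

3*cos(-4*z**2 + 3*z + 3) + C

Let u = 4*z**2 - 3*z - 3, so du = (8*z - 3) dz.
Rewriting, the integral becomes -3·∫ sin(u) du = -3·-cos(u).
Substituting back, u = 4*z**2 - 3*z - 3.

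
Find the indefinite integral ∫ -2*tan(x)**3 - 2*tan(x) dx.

-tan(x)**2 + C

Let u = tan(x), so du = (tan(x)**2 + 1) dx.
Rewriting, the integral becomes -2·∫ u^1 du = -2·u^2/2.
Substituting back, u = tan(x).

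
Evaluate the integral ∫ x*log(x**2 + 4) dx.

x**2*log(x**2 + 4)/2 - x**2/2 + 2*log(x**2 + 4) + C

Let u = x**2 + 4, so du = (2*x) dx.
The integral becomes (1/2)·∫ log(u) du; integrate by parts with u′=log(u), dv′=du.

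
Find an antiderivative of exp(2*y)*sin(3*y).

Let I denote the integral. Integrate by parts with u = sin(3*y), dv = exp(2*y) dy, so v = exp(2*y)/2: I = exp(2*y)*sin(3*y)/2 − (3/2)·∫ exp(2*y)*cos(3*y) dy.
Apply parts again with u = cos(3*y), dv = exp(2*y) dy: ∫ exp(2*y)*cos(3*y) dy = exp(2*y)*cos(3*y)/2 + (3/2)·I. Substituting back brings back I: I = exp(2*y)*sin(3*y)/2 - 3*exp(2*y)*cos(3*y)/4 − (9/4)·I.
Solving for I: (1 + 9/4)·I equals the remaining terms, so I = (4/13)·(exp(2*y)*sin(3*y)/2 - 3*exp(2*y)*cos(3*y)/4).

2*exp(2*y)*sin(3*y)/13 - 3*exp(2*y)*cos(3*y)/13 + C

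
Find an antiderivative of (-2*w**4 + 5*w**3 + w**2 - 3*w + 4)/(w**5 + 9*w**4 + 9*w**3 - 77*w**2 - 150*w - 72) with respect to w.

-23*log(w - 3)/1008 - 1063*log(w + 1)/3600 + 400*log(w + 4)/63 - 1807*log(w + 6)/225 + 1/(60*w + 60) + C

Factor the denominator: (w - 3)*(w + 1)**2*(w + 4)*(w + 6).
Partial-fraction decomposition: -1807/(225*(w + 6)) + 400/(63*(w + 4)) - 1063/(3600*(w + 1)) - 1/(60*(w + 1)**2) - 23/(1008*(w - 3)).
Integrate each term; A/(w−a) gives A·log|w−a|; A/(w−a)² gives −A/(w−a).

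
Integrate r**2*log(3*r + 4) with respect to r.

Use integration by parts with u = log(3*r + 4), dv = r**2 dr.
Then du = 3/(3*r + 4) dr and v = r**3/3.

r**3*log(3*r + 4)/3 - r**3/9 + 2*r**2/9 - 16*r/27 + 64*log(3*r + 4)/81 + C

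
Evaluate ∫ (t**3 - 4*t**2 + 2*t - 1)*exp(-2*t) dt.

(-4*t**3 + 10*t**2 + 2*t + 5)*exp(-2*t)/8 + C

Use integration by parts with u = t**3 - 4*t**2 + 2*t - 1, dv = exp(-2*t) dt, so v = -exp(-2*t)/2.
Apply parts 3 times (tabular method): alternate signs, differentiate u down to 0, integrate dv up.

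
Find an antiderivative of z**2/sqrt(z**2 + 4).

z*sqrt(z**2 + 4)/2 - 2*log(z + sqrt(z**2 + 4)) + C

Substitute z = 2·tan(θ), so dz = 2·sec(θ)^2 dθ and the radical becomes sqrt(z**2 + 4) = 2·sec(θ) by the Pythagorean identity.
Integrate the resulting trig expression in θ, then back-substitute tan(θ) = z/2, sec(θ) = sqrt(z**2 + 4)/2 (absorbing any constant into C).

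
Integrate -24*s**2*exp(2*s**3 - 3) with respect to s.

-4*exp(2*s**3 - 3) + C

Let u = 2*s**3 - 3, so du = (6*s**2) ds.
Rewriting, the integral becomes -4·∫ e^u du = -4·e^u.
Substituting back, u = 2*s**3 - 3.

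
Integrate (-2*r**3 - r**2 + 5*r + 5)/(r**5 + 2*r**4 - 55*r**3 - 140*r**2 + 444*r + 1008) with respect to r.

Factor the denominator: (r - 7)*(r - 3)*(r + 2)*(r + 4)*(r + 6).
Partial-fraction decomposition: 371/(936*(r + 6)) - 97/(308*(r + 4)) + 7/(360*(r + 2)) + 43/(1260*(r - 3)) - 695/(5148*(r - 7)).
Integrate each term: A/(r−a) contributes A·log|r−a|.

-695*log(r - 7)/5148 + 43*log(r - 3)/1260 + 7*log(r + 2)/360 - 97*log(r + 4)/308 + 371*log(r + 6)/936 + C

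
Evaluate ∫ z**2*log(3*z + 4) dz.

z**3*log(3*z + 4)/3 - z**3/9 + 2*z**2/9 - 16*z/27 + 64*log(3*z + 4)/81 + C

Use integration by parts with u = log(3*z + 4), dv = z**2 dz.
Then du = 3/(3*z + 4) dz and v = z**3/3.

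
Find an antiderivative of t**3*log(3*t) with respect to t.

t**4*(log(t) + log(3))/4 - t**4/16 + C

Use integration by parts with u = log(3*t), dv = t**3 dt.
Then du = 1/t dt and v = t**4/4.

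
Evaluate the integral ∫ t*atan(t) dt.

t**2*atan(t)/2 - t/2 + atan(t)/2 + C

Use integration by parts with u = arctan(t), dv = t dt.
Then du = 1/(t**2 + 1) dt.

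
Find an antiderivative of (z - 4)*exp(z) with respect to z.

Use integration by parts with u = z - 4, dv = exp(z) dz, so v = exp(z).
Apply parts 1 times (tabular method): alternate signs, differentiate u down to 0, integrate dv up.

(z - 5)*exp(z) + C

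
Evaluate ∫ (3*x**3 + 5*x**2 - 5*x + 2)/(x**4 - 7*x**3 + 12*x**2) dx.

-23*log(x)/72 + 127*log(x - 4)/8 - 113*log(x - 3)/9 - 1/(6*x) + C

Factor the denominator: x**2*(x - 4)*(x - 3).
Partial-fraction decomposition: -113/(9*(x - 3)) + 127/(8*(x - 4)) - 23/(72*x) + 1/(6*x**2).
Integrate each term; A/(x−a) gives A·log|x−a|; A/(x−a)² gives −A/(x−a).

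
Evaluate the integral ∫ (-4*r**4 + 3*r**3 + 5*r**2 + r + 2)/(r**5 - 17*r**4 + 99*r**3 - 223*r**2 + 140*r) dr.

log(r)/70 - 8321*log(r - 7)/252 + 1993*log(r - 5)/40 - 373*log(r - 4)/18 - 7*log(r - 1)/72 + C

Factor the denominator: r*(r - 7)*(r - 5)*(r - 4)*(r - 1).
Partial-fraction decomposition: -7/(72*(r - 1)) - 373/(18*(r - 4)) + 1993/(40*(r - 5)) - 8321/(252*(r - 7)) + 1/(70*r).
Integrate each term: A/(r−a) contributes A·log|r−a|.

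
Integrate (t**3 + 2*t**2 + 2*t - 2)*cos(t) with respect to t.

Use integration by parts with u = t**3 + 2*t**2 + 2*t - 2, dv = cos(t) dt, so v = sin(t).
Apply parts 3 times (tabular method): alternate signs, differentiate u down to 0, integrate dv up.

t**3*sin(t) + 2*t**2*sin(t) + 3*t**2*cos(t) - 4*t*sin(t) + 4*t*cos(t) - 6*sin(t) - 4*cos(t) + C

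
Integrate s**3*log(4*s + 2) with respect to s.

s**4*log(4*s + 2)/4 - s**4/16 + s**3/24 - s**2/32 + s/32 - log(2*s + 1)/64 + C

Use integration by parts with u = log(4*s + 2), dv = s**3 ds.
Then du = 4/(4*s + 2) ds and v = s**4/4.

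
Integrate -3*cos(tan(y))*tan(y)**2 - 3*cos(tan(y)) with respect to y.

-3*sin(tan(y)) + C

Let u = tan(y), so du = (tan(y)**2 + 1) dy.
Rewriting, the integral becomes -3·∫ cos(u) du = -3·sin(u).
Substituting back, u = tan(y).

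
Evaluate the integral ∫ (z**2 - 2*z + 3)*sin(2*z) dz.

-z**2*cos(2*z)/2 + z*sin(2*z)/2 + z*cos(2*z) - sin(2*z)/2 - 5*cos(2*z)/4 + C

Use integration by parts with u = z**2 - 2*z + 3, dv = sin(2*z) dz, so v = -cos(2*z)/2.
Apply parts 2 times (tabular method): alternate signs, differentiate u down to 0, integrate dv up.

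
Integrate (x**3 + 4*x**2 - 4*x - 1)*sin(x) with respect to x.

Use integration by parts with u = x**3 + 4*x**2 - 4*x - 1, dv = sin(x) dx, so v = -cos(x).
Apply parts 3 times (tabular method): alternate signs, differentiate u down to 0, integrate dv up.

-x**3*cos(x) + 3*x**2*sin(x) - 4*x**2*cos(x) + 8*x*sin(x) + 10*x*cos(x) - 10*sin(x) + 9*cos(x) + C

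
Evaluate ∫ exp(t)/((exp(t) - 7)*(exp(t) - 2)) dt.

Let u = e^t, du = e^t dt.
The integral becomes ∫ du/((u-7)(u-2)); decompose into partial fractions.

log(exp(t) - 7)/5 - log(exp(t) - 2)/5 + C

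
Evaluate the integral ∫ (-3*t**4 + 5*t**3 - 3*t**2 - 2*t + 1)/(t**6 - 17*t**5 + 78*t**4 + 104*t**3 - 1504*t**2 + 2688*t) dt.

log(t)/2688 - 5648*log(t - 7)/693 + 2927*log(t - 6)/240 - 18829*log(t - 4)/4608 + 1127*log(t + 4)/28160 + 503/(192*t - 768) + C

Factor the denominator: t*(t - 7)*(t - 6)*(t - 4)**2*(t + 4).
Partial-fraction decomposition: 1127/(28160*(t + 4)) - 18829/(4608*(t - 4)) - 503/(192*(t - 4)**2) + 2927/(240*(t - 6)) - 5648/(693*(t - 7)) + 1/(2688*t).
Integrate each term; A/(t−a) gives A·log|t−a|; A/(t−a)² gives −A/(t−a).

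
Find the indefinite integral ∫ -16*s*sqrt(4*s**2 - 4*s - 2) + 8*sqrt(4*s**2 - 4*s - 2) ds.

Let u = 4*s**2 - 4*s - 2, so du = (8*s - 4) ds.
Rewriting, the integral becomes -2·∫ √u du = -2·(2/3)u^(3/2).
Substituting back, u = 4*s**2 - 4*s - 2.

-4*(4*s**2 - 4*s - 2)**(3/2)/3 + C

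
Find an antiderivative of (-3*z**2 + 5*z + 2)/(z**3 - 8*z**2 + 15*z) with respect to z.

2*log(z)/15 - 24*log(z - 5)/5 + 5*log(z - 3)/3 + C

Factor the denominator: z*(z - 5)*(z - 3).
Partial-fraction decomposition: 5/(3*(z - 3)) - 24/(5*(z - 5)) + 2/(15*z).
Integrate each term: A/(z−a) contributes A·log|z−a|.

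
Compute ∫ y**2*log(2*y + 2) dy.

Use integration by parts with u = log(2*y + 2), dv = y**2 dy.
Then du = 2/(2*y + 2) dy and v = y**3/3.

y**3*log(2*y + 2)/3 - y**3/9 + y**2/6 - y/3 + log(y + 1)/3 + C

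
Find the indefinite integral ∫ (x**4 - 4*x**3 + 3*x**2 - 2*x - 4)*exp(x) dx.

(x**4 - 8*x**3 + 27*x**2 - 56*x + 52)*exp(x) + C

Use integration by parts with u = x**4 - 4*x**3 + 3*x**2 - 2*x - 4, dv = exp(x) dx, so v = exp(x).
Apply parts 4 times (tabular method): alternate signs, differentiate u down to 0, integrate dv up.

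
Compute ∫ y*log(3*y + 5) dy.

Use integration by parts with u = log(3*y + 5), dv = y dy.
Then du = 3/(3*y + 5) dy and v = y**2/2.

y**2*log(3*y + 5)/2 - y**2/4 + 5*y/6 - 25*log(3*y + 5)/18 + C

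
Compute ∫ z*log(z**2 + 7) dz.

Let u = z**2 + 7, so du = (2*z) dz.
The integral becomes (1/2)·∫ log(u) du; integrate by parts with u′=log(u), dv′=du.

z**2*log(z**2 + 7)/2 - z**2/2 + 7*log(z**2 + 7)/2 + C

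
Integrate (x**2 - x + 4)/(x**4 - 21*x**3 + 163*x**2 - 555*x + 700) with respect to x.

Factor the denominator: (x - 7)*(x - 5)**2*(x - 4).
Partial-fraction decomposition: -16/(3*(x - 4)) + 3/(2*(x - 5)) - 12/(x - 5)**2 + 23/(6*(x - 7)).
Integrate each term; A/(x−a) gives A·log|x−a|; A/(x−a)² gives −A/(x−a).

23*log(x - 7)/6 + 3*log(x - 5)/2 - 16*log(x - 4)/3 + 12/(x - 5) + C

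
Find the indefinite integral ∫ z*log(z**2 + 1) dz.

Let u = z**2 + 1, so du = (2*z) dz.
The integral becomes (1/2)·∫ log(u) du; integrate by parts with u′=log(u), dv′=du.

z**2*log(z**2 + 1)/2 - z**2/2 + log(z**2 + 1)/2 + C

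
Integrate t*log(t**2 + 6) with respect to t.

t**2*log(t**2 + 6)/2 - t**2/2 + 3*log(t**2 + 6) + C

Let u = t**2 + 6, so du = (2*t) dt.
The integral becomes (1/2)·∫ log(u) du; integrate by parts with u′=log(u), dv′=du.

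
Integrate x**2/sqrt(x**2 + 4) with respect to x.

x*sqrt(x**2 + 4)/2 - 2*log(x + sqrt(x**2 + 4)) + C

Substitute x = 2·tan(θ), so dx = 2·sec(θ)^2 dθ and the radical becomes sqrt(x**2 + 4) = 2·sec(θ) by the Pythagorean identity.
Integrate the resulting trig expression in θ, then back-substitute tan(θ) = x/2, sec(θ) = sqrt(x**2 + 4)/2 (absorbing any constant into C).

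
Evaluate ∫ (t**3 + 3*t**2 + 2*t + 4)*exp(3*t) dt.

Use integration by parts with u = t**3 + 3*t**2 + 2*t + 4, dv = exp(3*t) dt, so v = exp(3*t)/3.
Apply parts 3 times (tabular method): alternate signs, differentiate u down to 0, integrate dv up.

(9*t**3 + 18*t**2 + 6*t + 34)*exp(3*t)/27 + C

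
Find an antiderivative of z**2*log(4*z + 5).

Use integration by parts with u = log(4*z + 5), dv = z**2 dz.
Then du = 4/(4*z + 5) dz and v = z**3/3.

z**3*log(4*z + 5)/3 - z**3/9 + 5*z**2/24 - 25*z/48 + 125*log(4*z + 5)/192 + C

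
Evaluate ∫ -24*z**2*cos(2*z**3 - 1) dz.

-4*sin(2*z**3 - 1) + C

Let u = 2*z**3 - 1, so du = (6*z**2) dz.
Rewriting, the integral becomes -4·∫ cos(u) du = -4·sin(u).
Substituting back, u = 2*z**3 - 1.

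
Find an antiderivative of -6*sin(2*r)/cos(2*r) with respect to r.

Let u = cos(2*r), so du = (-2*sin(2*r)) dr.
Rewriting, the integral becomes 3·∫ 1/u du = 3·log(u).
Substituting back, u = cos(2*r).

3*log(cos(2*r)) + C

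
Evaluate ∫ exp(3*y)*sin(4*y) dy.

Let I denote the integral. Integrate by parts with u = sin(4*y), dv = exp(3*y) dy, so v = exp(3*y)/3: I = exp(3*y)*sin(4*y)/3 − (4/3)·∫ exp(3*y)*cos(4*y) dy.
Apply parts again with u = cos(4*y), dv = exp(3*y) dy: ∫ exp(3*y)*cos(4*y) dy = exp(3*y)*cos(4*y)/3 + (4/3)·I. Substituting back brings back I: I = exp(3*y)*sin(4*y)/3 - 4*exp(3*y)*cos(4*y)/9 − (16/9)·I.
Solving for I: (1 + 16/9)·I equals the remaining terms, so I = (9/25)·(exp(3*y)*sin(4*y)/3 - 4*exp(3*y)*cos(4*y)/9).

3*exp(3*y)*sin(4*y)/25 - 4*exp(3*y)*cos(4*y)/25 + C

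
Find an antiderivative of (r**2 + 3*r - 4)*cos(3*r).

Use integration by parts with u = r**2 + 3*r - 4, dv = cos(3*r) dr, so v = sin(3*r)/3.
Apply parts 2 times (tabular method): alternate signs, differentiate u down to 0, integrate dv up.

r**2*sin(3*r)/3 + r*sin(3*r) + 2*r*cos(3*r)/9 - 38*sin(3*r)/27 + cos(3*r)/3 + C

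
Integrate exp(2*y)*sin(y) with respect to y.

Let I denote the integral. Integrate by parts with u = sin(y), dv = exp(2*y) dy, so v = exp(2*y)/2: I = exp(2*y)*sin(y)/2 − (1/2)·∫ exp(2*y)*cos(y) dy.
Apply parts again with u = cos(y), dv = exp(2*y) dy: ∫ exp(2*y)*cos(y) dy = exp(2*y)*cos(y)/2 + (1/2)·I. Substituting back brings back I: I = exp(2*y)*sin(y)/2 - exp(2*y)*cos(y)/4 − (1/4)·I.
Solving for I: (1 + 1/4)·I equals the remaining terms, so I = (4/5)·(exp(2*y)*sin(y)/2 - exp(2*y)*cos(y)/4).

2*exp(2*y)*sin(y)/5 - exp(2*y)*cos(y)/5 + C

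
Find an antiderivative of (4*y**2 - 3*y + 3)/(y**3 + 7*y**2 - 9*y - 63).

log(y - 3)/2 - 2*log(y + 3) + 11*log(y + 7)/2 + C

Factor the denominator: (y - 3)*(y + 3)*(y + 7).
Partial-fraction decomposition: 11/(2*(y + 7)) - 2/(y + 3) + 1/(2*(y - 3)).
Integrate each term: A/(y−a) contributes A·log|y−a|.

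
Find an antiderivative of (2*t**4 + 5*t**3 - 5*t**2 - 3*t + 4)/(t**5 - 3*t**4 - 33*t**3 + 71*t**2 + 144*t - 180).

Factor the denominator: (t - 6)*(t - 3)*(t - 1)*(t + 2)*(t + 5).
Partial-fraction decomposition: 173/(528*(t + 5)) + 1/(20*(t + 2)) + 1/(60*(t - 1)) - 247/(240*(t - 3)) + 1739/(660*(t - 6)).
Integrate each term: A/(t−a) contributes A·log|t−a|.

1739*log(t - 6)/660 - 247*log(t - 3)/240 + log(t - 1)/60 + log(t + 2)/20 + 173*log(t + 5)/528 + C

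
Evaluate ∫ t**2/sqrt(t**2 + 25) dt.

t*sqrt(t**2 + 25)/2 - 25*log(t + sqrt(t**2 + 25))/2 + C

Substitute t = 5·tan(θ), so dt = 5·sec(θ)^2 dθ and the radical becomes sqrt(t**2 + 25) = 5·sec(θ) by the Pythagorean identity.
Integrate the resulting trig expression in θ, then back-substitute tan(θ) = t/5, sec(θ) = sqrt(t**2 + 25)/5 (absorbing any constant into C).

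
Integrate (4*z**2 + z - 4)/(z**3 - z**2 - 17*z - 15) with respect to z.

Factor the denominator: (z - 5)*(z + 1)*(z + 3).
Partial-fraction decomposition: 29/(16*(z + 3)) + 1/(12*(z + 1)) + 101/(48*(z - 5)).
Integrate each term: A/(z−a) contributes A·log|z−a|.

101*log(z - 5)/48 + log(z + 1)/12 + 29*log(z + 3)/16 + C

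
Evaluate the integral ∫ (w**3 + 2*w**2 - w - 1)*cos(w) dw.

w**3*sin(w) + 2*w**2*sin(w) + 3*w**2*cos(w) - 7*w*sin(w) + 4*w*cos(w) - 5*sin(w) - 7*cos(w) + C

Use integration by parts with u = w**3 + 2*w**2 - w - 1, dv = cos(w) dw, so v = sin(w).
Apply parts 3 times (tabular method): alternate signs, differentiate u down to 0, integrate dv up.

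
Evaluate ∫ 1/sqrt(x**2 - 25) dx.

Substitute x = 5·sec(θ), so dx = 5·sec(θ)*tan(θ) dθ and the radical becomes sqrt(x**2 - 25) = 5·tan(θ) by the Pythagorean identity.
Integrate the resulting trig expression in θ, then back-substitute sec(θ) = x/5, tan(θ) = sqrt(x**2 - 25)/5 (absorbing any constant into C).

log(x + sqrt(x**2 - 25)) + C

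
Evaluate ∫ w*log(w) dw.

Use integration by parts with u = log(w), dv = w dw.
Then du = 1/w dw and v = w**2/2.

w**2*log(w)/2 - w**2/4 + C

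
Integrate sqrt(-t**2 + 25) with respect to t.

Substitute t = 5·sin(θ), so dt = 5·cos(θ) dθ and the radical becomes sqrt(-t**2 + 25) = 5·cos(θ) by the Pythagorean identity.
Integrate the resulting trig expression in θ, then back-substitute θ = asin(t/5), sin(θ) = t/5, cos(θ) = sqrt(-t**2 + 25)/5 (absorbing any constant into C).

t*sqrt(-t**2 + 25)/2 + 25*asin(t/5)/2 + C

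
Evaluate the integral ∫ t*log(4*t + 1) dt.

t**2*log(4*t + 1)/2 - t**2/4 + t/8 - log(4*t + 1)/32 + C

Use integration by parts with u = log(4*t + 1), dv = t dt.
Then du = 4/(4*t + 1) dt and v = t**2/2.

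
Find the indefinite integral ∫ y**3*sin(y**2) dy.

-y**2*cos(y**2)/2 + sin(y**2)/2 + C

Let u = y², du = 2y dy; rewrite as (1/2)∫ u^1·sin(1u) du.
Now integrate by parts 1 time.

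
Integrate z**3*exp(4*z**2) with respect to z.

(4*z**2 - 1)*exp(4*z**2)/32 + C

Let u = z², du = 2z dz; rewrite as (1/2)∫ u^1·exp(4u) du.
Now integrate by parts 1 time.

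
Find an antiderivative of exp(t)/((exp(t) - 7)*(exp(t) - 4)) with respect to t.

Let u = e^t, du = e^t dt.
The integral becomes ∫ du/((u-7)(u-4)); decompose into partial fractions.

log(exp(t) - 7)/3 - log(exp(t) - 4)/3 + C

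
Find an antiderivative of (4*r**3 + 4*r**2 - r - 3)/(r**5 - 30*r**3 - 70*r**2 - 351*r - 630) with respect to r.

Factor the denominator: (r - 7)*(r + 2)*(r + 5)*(r**2 + 9).
Partial-fraction decomposition: (359*r + 9357)/(12818*(r**2 + 9)) - 199/(612*(r + 5)) + 17/(351*(r + 2)) + 779/(3132*(r - 7)).
Integrate each term; A/(r−a) gives A·log|r−a|; the (Br+D)/(r²+p²) term gives a log and an atan.

779*log(r - 7)/3132 + 17*log(r + 2)/351 - 199*log(r + 5)/612 + 359*log(r**2 + 9)/25636 + 3119*atan(r/3)/12818 + C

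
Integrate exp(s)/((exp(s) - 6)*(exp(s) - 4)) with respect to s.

log(exp(s) - 6)/2 - log(exp(s) - 4)/2 + C

Let u = e^s, du = e^s ds.
The integral becomes ∫ du/((u-6)(u-4)); decompose into partial fractions.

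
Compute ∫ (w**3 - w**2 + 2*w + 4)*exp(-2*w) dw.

Use integration by parts with u = w**3 - w**2 + 2*w + 4, dv = exp(-2*w) dw, so v = -exp(-2*w)/2.
Apply parts 3 times (tabular method): alternate signs, differentiate u down to 0, integrate dv up.

(-4*w**3 - 2*w**2 - 10*w - 21)*exp(-2*w)/8 + C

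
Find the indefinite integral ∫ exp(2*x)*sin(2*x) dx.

Let I denote the integral. Integrate by parts with u = sin(2*x), dv = exp(2*x) dx, so v = exp(2*x)/2: I = exp(2*x)*sin(2*x)/2 − ∫ exp(2*x)*cos(2*x) dx.
Apply parts again with u = cos(2*x), dv = exp(2*x) dx: ∫ exp(2*x)*cos(2*x) dx = exp(2*x)*cos(2*x)/2 + I. Substituting back brings back I: I = exp(2*x)*sin(2*x)/2 - exp(2*x)*cos(2*x)/2 − I.
Solving for I: (1 + 1)·I equals the remaining terms, so I = (1/2)·(exp(2*x)*sin(2*x)/2 - exp(2*x)*cos(2*x)/2).

exp(2*x)*sin(2*x)/4 - exp(2*x)*cos(2*x)/4 + C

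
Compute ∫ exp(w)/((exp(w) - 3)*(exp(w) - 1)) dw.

Let u = e^w, du = e^w dw.
The integral becomes ∫ du/((u-1)(u-3)); decompose into partial fractions.

log(exp(w) - 3)/2 - log(exp(w) - 1)/2 + C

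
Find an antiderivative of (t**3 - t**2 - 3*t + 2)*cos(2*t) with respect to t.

t**3*sin(2*t)/2 - t**2*sin(2*t)/2 + 3*t**2*cos(2*t)/4 - 9*t*sin(2*t)/4 - t*cos(2*t)/2 + 5*sin(2*t)/4 - 9*cos(2*t)/8 + C

Use integration by parts with u = t**3 - t**2 - 3*t + 2, dv = cos(2*t) dt, so v = sin(2*t)/2.
Apply parts 3 times (tabular method): alternate signs, differentiate u down to 0, integrate dv up.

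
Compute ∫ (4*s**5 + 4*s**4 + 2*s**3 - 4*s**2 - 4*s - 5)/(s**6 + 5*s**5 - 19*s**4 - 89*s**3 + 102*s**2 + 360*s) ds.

-log(s)/72 + 872639*log(s - 3)/705600 + 31*log(s + 2)/100 - 3253*log(s + 4)/392 + 689*log(s + 5)/64 - 1297/(840*s - 2520) + C

Factor the denominator: s*(s - 3)**2*(s + 2)*(s + 4)*(s + 5).
Partial-fraction decomposition: 689/(64*(s + 5)) - 3253/(392*(s + 4)) + 31/(100*(s + 2)) + 872639/(705600*(s - 3)) + 1297/(840*(s - 3)**2) - 1/(72*s).
Integrate each term; A/(s−a) gives A·log|s−a|; A/(s−a)² gives −A/(s−a).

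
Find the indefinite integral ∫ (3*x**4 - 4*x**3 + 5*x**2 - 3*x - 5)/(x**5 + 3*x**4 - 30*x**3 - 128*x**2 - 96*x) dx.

Factor the denominator: x*(x - 6)*(x + 1)*(x + 4)**2.
Partial-fraction decomposition: 14629/(7200*(x + 4)) - 1111/(120*(x + 4)**2) + 10/(63*(x + 1)) + 3181/(4200*(x - 6)) + 5/(96*x).
Integrate each term; A/(x−a) gives A·log|x−a|; A/(x−a)² gives −A/(x−a).

5*log(x)/96 + 3181*log(x - 6)/4200 + 10*log(x + 1)/63 + 14629*log(x + 4)/7200 + 1111/(120*x + 480) + C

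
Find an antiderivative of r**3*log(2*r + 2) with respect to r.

Use integration by parts with u = log(2*r + 2), dv = r**3 dr.
Then du = 2/(2*r + 2) dr and v = r**4/4.

r**4*log(2*r + 2)/4 - r**4/16 + r**3/12 - r**2/8 + r/4 - log(r + 1)/4 + C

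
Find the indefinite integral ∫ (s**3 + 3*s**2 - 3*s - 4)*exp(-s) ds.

Use integration by parts with u = s**3 + 3*s**2 - 3*s - 4, dv = exp(-s) ds, so v = -exp(-s).
Apply parts 3 times (tabular method): alternate signs, differentiate u down to 0, integrate dv up.

(-s**3 - 6*s**2 - 9*s - 5)*exp(-s) + C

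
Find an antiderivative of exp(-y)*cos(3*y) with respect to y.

3*exp(-y)*sin(3*y)/10 - exp(-y)*cos(3*y)/10 + C

Let I denote the integral. Integrate by parts with u = cos(3*y), dv = exp(-y) dy, so v = -exp(-y): I = -exp(-y)*cos(3*y) − 3·∫ exp(-y)*sin(3*y) dy.
Apply parts again with u = sin(3*y), dv = exp(-y) dy: ∫ exp(-y)*sin(3*y) dy = -exp(-y)*sin(3*y) + 3·I. Substituting back brings back I: I = 3*exp(-y)*sin(3*y) - exp(-y)*cos(3*y) − 9·I.
Solving for I: (1 + 9)·I equals the remaining terms, so I = (1/10)·(3*exp(-y)*sin(3*y) - exp(-y)*cos(3*y)).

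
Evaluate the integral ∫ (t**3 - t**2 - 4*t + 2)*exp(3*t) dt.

(9*t**3 - 18*t**2 - 24*t + 26)*exp(3*t)/27 + C

Use integration by parts with u = t**3 - t**2 - 4*t + 2, dv = exp(3*t) dt, so v = exp(3*t)/3.
Apply parts 3 times (tabular method): alternate signs, differentiate u down to 0, integrate dv up.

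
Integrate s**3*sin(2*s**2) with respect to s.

-s**2*cos(2*s**2)/4 + sin(2*s**2)/8 + C

Let u = s², du = 2s ds; rewrite as (1/2)∫ u^1·sin(2u) du.
Now integrate by parts 1 time.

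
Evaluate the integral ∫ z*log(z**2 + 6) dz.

Let u = z**2 + 6, so du = (2*z) dz.
The integral becomes (1/2)·∫ log(u) du; integrate by parts with u′=log(u), dv′=du.

z**2*log(z**2 + 6)/2 - z**2/2 + 3*log(z**2 + 6) + C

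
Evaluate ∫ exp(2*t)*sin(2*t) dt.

exp(2*t)*sin(2*t)/4 - exp(2*t)*cos(2*t)/4 + C

Let I denote the integral. Integrate by parts with u = sin(2*t), dv = exp(2*t) dt, so v = exp(2*t)/2: I = exp(2*t)*sin(2*t)/2 − ∫ exp(2*t)*cos(2*t) dt.
Apply parts again with u = cos(2*t), dv = exp(2*t) dt: ∫ exp(2*t)*cos(2*t) dt = exp(2*t)*cos(2*t)/2 + I. Substituting back brings back I: I = exp(2*t)*sin(2*t)/2 - exp(2*t)*cos(2*t)/2 − I.
Solving for I: (1 + 1)·I equals the remaining terms, so I = (1/2)·(exp(2*t)*sin(2*t)/2 - exp(2*t)*cos(2*t)/2).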